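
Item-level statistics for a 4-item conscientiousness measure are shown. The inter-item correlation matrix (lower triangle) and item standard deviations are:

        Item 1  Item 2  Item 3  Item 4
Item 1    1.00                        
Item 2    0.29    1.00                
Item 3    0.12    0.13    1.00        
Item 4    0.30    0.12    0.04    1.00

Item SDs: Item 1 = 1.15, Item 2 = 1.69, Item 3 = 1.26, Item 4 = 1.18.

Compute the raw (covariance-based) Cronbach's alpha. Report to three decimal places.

Σσ²ᵢ = 1.15² + 1.69² + 1.26² + 1.18² = 7.1586
Covariances σ_ij = r_ij · s_i · s_j:
  σ(Item 1,Item 2) = 0.29 × 1.15 × 1.69 = 0.5636
  σ(Item 1,Item 3) = 0.12 × 1.15 × 1.26 = 0.1739
  σ(Item 1,Item 4) = 0.30 × 1.15 × 1.18 = 0.4071
  σ(Item 2,Item 3) = 0.13 × 1.69 × 1.26 = 0.2768
  σ(Item 2,Item 4) = 0.12 × 1.69 × 1.18 = 0.2393
  σ(Item 3,Item 4) = 0.04 × 1.26 × 1.18 = 0.0595
σ²_T = Σσ²ᵢ + 2·Σσ_ij = 7.1586 + 2 × 1.7202 = 10.5990
α = (4/3)·(1 − 7.1586/10.5990) = 0.433

α = 0.433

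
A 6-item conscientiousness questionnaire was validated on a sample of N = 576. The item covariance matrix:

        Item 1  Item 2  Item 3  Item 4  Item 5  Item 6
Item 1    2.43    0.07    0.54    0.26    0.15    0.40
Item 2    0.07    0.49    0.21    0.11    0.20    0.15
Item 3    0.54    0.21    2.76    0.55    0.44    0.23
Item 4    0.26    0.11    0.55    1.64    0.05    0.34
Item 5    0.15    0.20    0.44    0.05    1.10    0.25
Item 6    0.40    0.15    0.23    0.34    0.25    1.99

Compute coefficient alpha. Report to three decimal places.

coefficient alpha = 0.518

Σσᵢ² = 2.43 + 0.49 + 2.76 + 1.64 + 1.10 + 1.99 = 10.41
Sum of the distinct covariances = 3.95
total variance = 10.41 + 2 × 3.95 = 18.31
α = (k/(k−1))·(1 − Σσᵢ²/total variance) = (6/5)·(1 − 10.41/18.31) = 0.518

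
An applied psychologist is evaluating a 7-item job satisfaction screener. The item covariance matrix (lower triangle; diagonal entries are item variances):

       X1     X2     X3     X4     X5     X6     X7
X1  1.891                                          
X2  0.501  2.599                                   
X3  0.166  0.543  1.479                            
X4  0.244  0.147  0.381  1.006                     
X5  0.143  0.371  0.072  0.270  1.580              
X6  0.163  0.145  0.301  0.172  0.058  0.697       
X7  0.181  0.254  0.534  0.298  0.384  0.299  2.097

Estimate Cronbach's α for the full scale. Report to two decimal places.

Cronbach's α = 0.58

Σσ²ᵢ = 1.891 + 2.599 + 1.479 + 1.006 + 1.580 + 0.697 + 2.097 = 11.349
Sum of off-diagonal covariances = 5.627
Var(T) = 11.349 + 2 × 5.627 = 22.603
α = (k/(k−1))·(1 − Σσ²ᵢ/Var(T)) = (7/6)·(1 − 11.349/22.603) = 0.58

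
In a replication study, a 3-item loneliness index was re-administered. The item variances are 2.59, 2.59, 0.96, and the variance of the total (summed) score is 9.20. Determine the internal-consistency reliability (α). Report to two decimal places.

ΣVar(i) = 2.59 + 2.59 + 0.96 = 6.14
α = (k/(k−1))·(1 − ΣVar(i)/σ²_T) = (3/2)·(1 − 6.14/9.20) = 0.50

α = 0.50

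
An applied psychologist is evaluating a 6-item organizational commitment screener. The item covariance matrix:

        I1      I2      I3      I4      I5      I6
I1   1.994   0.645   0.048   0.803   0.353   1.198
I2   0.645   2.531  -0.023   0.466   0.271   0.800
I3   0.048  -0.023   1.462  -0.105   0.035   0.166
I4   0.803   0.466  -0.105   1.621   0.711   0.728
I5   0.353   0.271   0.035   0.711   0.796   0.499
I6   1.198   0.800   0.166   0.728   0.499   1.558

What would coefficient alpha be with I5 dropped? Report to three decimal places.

coefficient alpha = 0.635

Remaining items: I1, I2, I3, I4, I6 (k = 5).
ΣVar(i) = 1.994 + 2.531 + 1.462 + 1.621 + 1.558 = 9.166
Var(T) = 9.166 + 2 × 4.726 = 18.618
α (item deleted) = (5/4)·(1 − 9.166/18.618) = 0.635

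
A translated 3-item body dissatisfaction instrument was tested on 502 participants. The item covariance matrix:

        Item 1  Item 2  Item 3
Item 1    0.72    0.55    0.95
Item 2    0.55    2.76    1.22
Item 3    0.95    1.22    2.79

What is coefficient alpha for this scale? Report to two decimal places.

ΣVar(i) = 0.72 + 2.76 + 2.79 = 6.27
Sum of the distinct covariances = 2.72
σ²_T = 6.27 + 2 × 2.72 = 11.71
α = (k/(k−1))·(1 − ΣVar(i)/σ²_T) = (3/2)·(1 − 6.27/11.71) = 0.70

α = 0.70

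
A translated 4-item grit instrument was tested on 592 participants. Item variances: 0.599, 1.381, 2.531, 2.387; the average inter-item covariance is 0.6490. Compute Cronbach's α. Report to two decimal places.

α = 0.71

ΣVar(i) = 0.599 + 1.381 + 2.531 + 2.387 = 6.898
Sum of the 6 distinct covariances = 6 × 0.6490 = 3.8940
total variance = ΣVar(i) + 2·Σcov = 6.898 + 2 × 3.8940 = 14.6860
α = (4/3)·(1 − 6.898/14.6860) = 0.71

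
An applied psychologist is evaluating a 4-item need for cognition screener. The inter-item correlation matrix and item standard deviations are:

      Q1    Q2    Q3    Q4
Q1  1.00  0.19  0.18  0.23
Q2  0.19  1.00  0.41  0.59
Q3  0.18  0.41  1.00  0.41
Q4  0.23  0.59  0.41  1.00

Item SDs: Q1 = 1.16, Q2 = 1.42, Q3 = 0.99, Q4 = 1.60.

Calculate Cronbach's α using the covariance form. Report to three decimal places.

Cronbach's α = 0.673

Σσ²ᵢ = 1.16² + 1.42² + 0.99² + 1.60² = 6.9021
Covariances σ_ij = r_ij · s_i · s_j:
  σ(Q1,Q2) = 0.19 × 1.16 × 1.42 = 0.3130
  σ(Q1,Q3) = 0.18 × 1.16 × 0.99 = 0.2067
  σ(Q1,Q4) = 0.23 × 1.16 × 1.60 = 0.4269
  σ(Q2,Q3) = 0.41 × 1.42 × 0.99 = 0.5764
  σ(Q2,Q4) = 0.59 × 1.42 × 1.60 = 1.3405
  σ(Q3,Q4) = 0.41 × 0.99 × 1.60 = 0.6494
σ²_T = Σσ²ᵢ + 2·Σσ_ij = 6.9021 + 2 × 3.5129 = 13.9279
α = (4/3)·(1 − 6.9021/13.9279) = 0.673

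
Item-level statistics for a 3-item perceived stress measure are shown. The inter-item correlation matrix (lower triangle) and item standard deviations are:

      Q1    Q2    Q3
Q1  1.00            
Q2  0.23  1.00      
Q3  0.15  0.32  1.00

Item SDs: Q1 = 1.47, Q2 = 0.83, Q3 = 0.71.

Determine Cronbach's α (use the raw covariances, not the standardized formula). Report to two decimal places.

Σσ²ᵢ = 1.47² + 0.83² + 0.71² = 3.3539
Covariances σ_ij = r_ij · s_i · s_j:
  σ(Q1,Q2) = 0.23 × 1.47 × 0.83 = 0.2806
  σ(Q1,Q3) = 0.15 × 1.47 × 0.71 = 0.1566
  σ(Q2,Q3) = 0.32 × 0.83 × 0.71 = 0.1886
σ²_T = Σσ²ᵢ + 2·Σσ_ij = 3.3539 + 2 × 0.6258 = 4.6055
α = (3/2)·(1 − 3.3539/4.6055) = 0.41

α = 0.41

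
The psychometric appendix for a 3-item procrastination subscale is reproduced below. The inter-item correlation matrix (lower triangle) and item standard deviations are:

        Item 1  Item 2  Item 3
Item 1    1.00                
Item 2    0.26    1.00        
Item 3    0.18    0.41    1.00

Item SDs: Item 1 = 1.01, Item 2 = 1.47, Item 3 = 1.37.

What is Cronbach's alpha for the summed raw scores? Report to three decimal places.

Cronbach's alpha = 0.549

Σσ²ᵢ = 1.01² + 1.47² + 1.37² = 5.0579
Covariances σ_ij = r_ij · s_i · s_j:
  σ(Item 1,Item 2) = 0.26 × 1.01 × 1.47 = 0.3860
  σ(Item 1,Item 3) = 0.18 × 1.01 × 1.37 = 0.2491
  σ(Item 2,Item 3) = 0.41 × 1.47 × 1.37 = 0.8257
σ²_T = Σσ²ᵢ + 2·Σσ_ij = 5.0579 + 2 × 1.4608 = 7.9795
α = (3/2)·(1 − 5.0579/7.9795) = 0.549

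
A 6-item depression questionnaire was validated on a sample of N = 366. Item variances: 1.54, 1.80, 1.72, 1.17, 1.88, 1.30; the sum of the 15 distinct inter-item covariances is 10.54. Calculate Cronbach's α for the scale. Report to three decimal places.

α = 0.830

sum of item variances = 1.54 + 1.80 + 1.72 + 1.17 + 1.88 + 1.30 = 9.41
Sum of distinct covariances = 10.54
total variance = sum of item variances + 2·Σcov = 9.41 + 2 × 10.54 = 30.49
α = (6/5)·(1 − 9.41/30.49) = 0.830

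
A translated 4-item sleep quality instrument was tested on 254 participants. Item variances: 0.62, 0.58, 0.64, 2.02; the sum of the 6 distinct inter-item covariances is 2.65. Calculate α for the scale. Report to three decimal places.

sum of item variances = 0.62 + 0.58 + 0.64 + 2.02 = 3.86
Sum of distinct covariances = 2.65
Var(T) = sum of item variances + 2·Σcov = 3.86 + 2 × 2.65 = 9.16
α = (4/3)·(1 − 3.86/9.16) = 0.771

α = 0.771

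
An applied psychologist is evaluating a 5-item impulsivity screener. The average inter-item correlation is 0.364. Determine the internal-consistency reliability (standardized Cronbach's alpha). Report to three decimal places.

α = 0.741

Standardized α = k·r̄ / (1 + (k−1)·r̄) = 5 × 0.364 / (1 + 4 × 0.364)
  = 1.8200 / 2.4560 = 0.741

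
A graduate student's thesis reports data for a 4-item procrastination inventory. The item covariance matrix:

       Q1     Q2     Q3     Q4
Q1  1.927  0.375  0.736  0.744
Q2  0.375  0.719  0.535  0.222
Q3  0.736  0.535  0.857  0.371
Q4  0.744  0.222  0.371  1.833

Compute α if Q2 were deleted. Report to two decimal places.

Remaining items: Q1, Q3, Q4 (k = 3).
Σσᵢ² = 1.927 + 0.857 + 1.833 = 4.617
σ²_total = 4.617 + 2 × 1.851 = 8.319
α (item deleted) = (3/2)·(1 − 4.617/8.319) = 0.67

α = 0.67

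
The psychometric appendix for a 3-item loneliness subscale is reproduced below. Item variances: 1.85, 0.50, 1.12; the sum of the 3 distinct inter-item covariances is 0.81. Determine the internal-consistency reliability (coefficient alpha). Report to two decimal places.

ΣVar(i) = 1.85 + 0.50 + 1.12 = 3.47
Sum of distinct covariances = 0.81
Var(T) = ΣVar(i) + 2·Σcov = 3.47 + 2 × 0.81 = 5.09
α = (3/2)·(1 − 3.47/5.09) = 0.48

coefficient alpha = 0.48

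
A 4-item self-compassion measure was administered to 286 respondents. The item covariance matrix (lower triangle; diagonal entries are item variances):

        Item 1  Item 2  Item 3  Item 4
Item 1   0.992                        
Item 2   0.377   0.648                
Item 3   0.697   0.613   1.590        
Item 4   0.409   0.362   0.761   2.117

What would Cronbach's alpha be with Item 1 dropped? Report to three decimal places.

Cronbach's alpha = 0.665

Remaining items: Item 2, Item 3, Item 4 (k = 3).
Σσ²ᵢ = 0.648 + 1.590 + 2.117 = 4.355
Var(T) = 4.355 + 2 × 1.736 = 7.827
α (item deleted) = (3/2)·(1 − 4.355/7.827) = 0.665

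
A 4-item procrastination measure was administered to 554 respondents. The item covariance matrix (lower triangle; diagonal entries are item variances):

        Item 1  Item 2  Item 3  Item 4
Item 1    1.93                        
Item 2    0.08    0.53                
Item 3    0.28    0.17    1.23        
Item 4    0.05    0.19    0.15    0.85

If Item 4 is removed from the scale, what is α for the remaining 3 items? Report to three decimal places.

α = 0.335

Remaining items: Item 1, Item 2, Item 3 (k = 3).
Σσ²ᵢ = 1.93 + 0.53 + 1.23 = 3.69
σ²_T = 3.69 + 2 × 0.53 = 4.75
α (item deleted) = (3/2)·(1 − 3.69/4.75) = 0.335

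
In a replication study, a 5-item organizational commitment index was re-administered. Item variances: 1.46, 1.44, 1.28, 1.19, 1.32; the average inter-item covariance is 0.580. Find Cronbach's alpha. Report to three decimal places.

ΣVar(i) = 1.46 + 1.44 + 1.28 + 1.19 + 1.32 = 6.69
Sum of the 10 distinct covariances = 10 × 0.580 = 5.800
σ²_total = ΣVar(i) + 2·Σcov = 6.69 + 2 × 5.800 = 18.290
α = (5/4)·(1 − 6.69/18.290) = 0.793

α = 0.793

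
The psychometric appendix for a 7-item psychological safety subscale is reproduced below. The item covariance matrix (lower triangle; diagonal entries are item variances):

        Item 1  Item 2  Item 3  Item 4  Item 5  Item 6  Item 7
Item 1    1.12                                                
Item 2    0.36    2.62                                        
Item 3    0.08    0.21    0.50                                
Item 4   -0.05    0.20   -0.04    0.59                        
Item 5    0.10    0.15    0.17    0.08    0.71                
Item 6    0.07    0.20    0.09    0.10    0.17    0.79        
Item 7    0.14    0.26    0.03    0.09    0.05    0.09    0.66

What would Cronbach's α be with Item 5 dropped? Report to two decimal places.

Cronbach's α = 0.44

Remaining items: Item 1, Item 2, Item 3, Item 4, Item 6, Item 7 (k = 6).
ΣVar(i) = 1.12 + 2.62 + 0.50 + 0.59 + 0.79 + 0.66 = 6.28
σ²_total = 6.28 + 2 × 1.83 = 9.94
α (item deleted) = (6/5)·(1 − 6.28/9.94) = 0.44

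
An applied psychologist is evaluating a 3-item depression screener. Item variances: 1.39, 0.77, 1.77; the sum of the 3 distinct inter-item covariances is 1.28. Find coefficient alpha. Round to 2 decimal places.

coefficient alpha = 0.59

Σσ²ᵢ = 1.39 + 0.77 + 1.77 = 3.93
Sum of distinct covariances = 1.28
total variance = Σσ²ᵢ + 2·Σcov = 3.93 + 2 × 1.28 = 6.49
α = (3/2)·(1 − 3.93/6.49) = 0.59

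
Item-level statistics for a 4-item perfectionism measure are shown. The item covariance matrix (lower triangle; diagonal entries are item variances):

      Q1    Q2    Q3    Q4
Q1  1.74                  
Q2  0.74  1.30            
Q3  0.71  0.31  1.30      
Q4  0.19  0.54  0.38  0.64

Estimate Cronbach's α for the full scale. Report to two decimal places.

Cronbach's α = 0.71

ΣVar(i) = 1.74 + 1.30 + 1.30 + 0.64 = 4.98
Sum of the distinct covariances = 2.87
σ²_T = 4.98 + 2 × 2.87 = 10.72
α = (k/(k−1))·(1 − ΣVar(i)/σ²_T) = (4/3)·(1 − 4.98/10.72) = 0.71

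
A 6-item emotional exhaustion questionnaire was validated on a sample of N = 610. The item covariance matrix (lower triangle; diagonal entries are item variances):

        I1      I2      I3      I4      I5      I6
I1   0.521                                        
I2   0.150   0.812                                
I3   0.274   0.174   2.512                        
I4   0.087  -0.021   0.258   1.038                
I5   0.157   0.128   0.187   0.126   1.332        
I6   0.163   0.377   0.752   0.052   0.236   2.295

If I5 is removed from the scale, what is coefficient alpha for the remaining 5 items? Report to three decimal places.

Remaining items: I1, I2, I3, I4, I6 (k = 5).
ΣVar(i) = 0.521 + 0.812 + 2.512 + 1.038 + 2.295 = 7.178
σ²_T = 7.178 + 2 × 2.266 = 11.710
α (item deleted) = (5/4)·(1 − 7.178/11.710) = 0.484

α = 0.484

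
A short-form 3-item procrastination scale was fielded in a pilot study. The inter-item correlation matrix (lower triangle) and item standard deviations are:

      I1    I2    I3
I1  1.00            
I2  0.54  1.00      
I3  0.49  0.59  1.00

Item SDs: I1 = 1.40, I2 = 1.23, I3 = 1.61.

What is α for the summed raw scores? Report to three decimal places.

α = 0.770

Σσ²ᵢ = 1.40² + 1.23² + 1.61² = 6.0650
Covariances σ_ij = r_ij · s_i · s_j:
  σ(I1,I2) = 0.54 × 1.40 × 1.23 = 0.9299
  σ(I1,I3) = 0.49 × 1.40 × 1.61 = 1.1045
  σ(I2,I3) = 0.59 × 1.23 × 1.61 = 1.1684
σ²_T = Σσ²ᵢ + 2·Σσ_ij = 6.0650 + 2 × 3.2028 = 12.4706
α = (3/2)·(1 − 6.0650/12.4706) = 0.770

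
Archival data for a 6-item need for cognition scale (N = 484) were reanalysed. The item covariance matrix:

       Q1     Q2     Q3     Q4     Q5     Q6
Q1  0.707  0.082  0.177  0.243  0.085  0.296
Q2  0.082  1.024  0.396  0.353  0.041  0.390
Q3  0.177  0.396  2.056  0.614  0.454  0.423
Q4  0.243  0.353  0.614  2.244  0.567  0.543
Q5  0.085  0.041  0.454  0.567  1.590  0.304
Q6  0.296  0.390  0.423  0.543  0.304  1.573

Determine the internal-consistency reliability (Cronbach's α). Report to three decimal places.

Cronbach's α = 0.623

sum of item variances = 0.707 + 1.024 + 2.056 + 2.244 + 1.590 + 1.573 = 9.194
Σ_{i<j} σ_ij = 4.968
σ²_total = 9.194 + 2 × 4.968 = 19.130
α = (k/(k−1))·(1 − sum of item variances/σ²_total) = (6/5)·(1 − 9.194/19.130) = 0.623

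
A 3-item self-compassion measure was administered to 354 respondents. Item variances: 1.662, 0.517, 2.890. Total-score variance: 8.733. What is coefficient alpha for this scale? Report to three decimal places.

coefficient alpha = 0.629

ΣVar(i) = 1.662 + 0.517 + 2.890 = 5.069
α = (k/(k−1))·(1 − ΣVar(i)/total variance) = (3/2)·(1 − 5.069/8.733) = 0.629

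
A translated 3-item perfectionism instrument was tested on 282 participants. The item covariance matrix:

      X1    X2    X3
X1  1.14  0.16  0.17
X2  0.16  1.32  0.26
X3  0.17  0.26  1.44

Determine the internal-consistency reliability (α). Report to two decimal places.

α = 0.35

Σσ²ᵢ = 1.14 + 1.32 + 1.44 = 3.90
Sum of the distinct covariances = 0.59
total variance = 3.90 + 2 × 0.59 = 5.08
α = (k/(k−1))·(1 − Σσ²ᵢ/total variance) = (3/2)·(1 − 3.90/5.08) = 0.35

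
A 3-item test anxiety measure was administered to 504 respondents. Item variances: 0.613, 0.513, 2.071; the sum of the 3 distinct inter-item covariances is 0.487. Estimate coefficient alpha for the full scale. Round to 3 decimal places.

ΣVar(i) = 0.613 + 0.513 + 2.071 = 3.197
Sum of distinct covariances = 0.487
total variance = ΣVar(i) + 2·Σcov = 3.197 + 2 × 0.487 = 4.171
α = (3/2)·(1 − 3.197/4.171) = 0.350

coefficient alpha = 0.350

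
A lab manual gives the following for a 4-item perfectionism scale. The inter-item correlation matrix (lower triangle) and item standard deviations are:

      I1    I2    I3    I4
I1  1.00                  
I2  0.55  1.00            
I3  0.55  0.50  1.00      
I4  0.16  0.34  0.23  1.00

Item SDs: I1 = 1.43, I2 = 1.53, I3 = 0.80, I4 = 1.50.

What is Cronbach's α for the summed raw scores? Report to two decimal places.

Σσ²ᵢ = 1.43² + 1.53² + 0.80² + 1.50² = 7.2758
Covariances σ_ij = r_ij · s_i · s_j:
  σ(I1,I2) = 0.55 × 1.43 × 1.53 = 1.2033
  σ(I1,I3) = 0.55 × 1.43 × 0.80 = 0.6292
  σ(I1,I4) = 0.16 × 1.43 × 1.50 = 0.3432
  σ(I2,I3) = 0.50 × 1.53 × 0.80 = 0.6120
  σ(I2,I4) = 0.34 × 1.53 × 1.50 = 0.7803
  σ(I3,I4) = 0.23 × 0.80 × 1.50 = 0.2760
σ²_T = Σσ²ᵢ + 2·Σσ_ij = 7.2758 + 2 × 3.8440 = 14.9638
α = (4/3)·(1 − 7.2758/14.9638) = 0.69

α = 0.69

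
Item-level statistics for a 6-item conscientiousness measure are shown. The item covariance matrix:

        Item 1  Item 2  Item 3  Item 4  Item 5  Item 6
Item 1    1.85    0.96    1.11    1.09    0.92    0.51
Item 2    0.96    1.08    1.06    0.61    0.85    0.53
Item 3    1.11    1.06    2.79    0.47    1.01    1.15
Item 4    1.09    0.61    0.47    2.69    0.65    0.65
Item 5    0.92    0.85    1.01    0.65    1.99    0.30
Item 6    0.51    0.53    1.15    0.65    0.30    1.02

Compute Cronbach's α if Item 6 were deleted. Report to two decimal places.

α = 0.78

Remaining items: Item 1, Item 2, Item 3, Item 4, Item 5 (k = 5).
Σσ²ᵢ = 1.85 + 1.08 + 2.79 + 2.69 + 1.99 = 10.40
total variance = 10.40 + 2 × 8.73 = 27.86
α (item deleted) = (5/4)·(1 − 10.40/27.86) = 0.78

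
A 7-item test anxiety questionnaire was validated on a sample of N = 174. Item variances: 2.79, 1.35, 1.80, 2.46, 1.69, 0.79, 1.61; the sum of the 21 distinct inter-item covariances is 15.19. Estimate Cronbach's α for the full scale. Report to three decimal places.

Cronbach's α = 0.827

Σσᵢ² = 2.79 + 1.35 + 1.80 + 2.46 + 1.69 + 0.79 + 1.61 = 12.49
Sum of distinct covariances = 15.19
σ²_T = Σσᵢ² + 2·Σcov = 12.49 + 2 × 15.19 = 42.87
α = (7/6)·(1 − 12.49/42.87) = 0.827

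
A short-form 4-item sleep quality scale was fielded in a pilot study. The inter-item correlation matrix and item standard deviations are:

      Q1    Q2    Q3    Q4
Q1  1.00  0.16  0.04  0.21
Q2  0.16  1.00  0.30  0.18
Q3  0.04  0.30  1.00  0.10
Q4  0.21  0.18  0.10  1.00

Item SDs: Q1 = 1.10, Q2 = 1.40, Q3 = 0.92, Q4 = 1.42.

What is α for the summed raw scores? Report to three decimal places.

Σσ²ᵢ = 1.10² + 1.40² + 0.92² + 1.42² = 6.0328
Covariances σ_ij = r_ij · s_i · s_j:
  σ(Q1,Q2) = 0.16 × 1.10 × 1.40 = 0.2464
  σ(Q1,Q3) = 0.04 × 1.10 × 0.92 = 0.0405
  σ(Q1,Q4) = 0.21 × 1.10 × 1.42 = 0.3280
  σ(Q2,Q3) = 0.30 × 1.40 × 0.92 = 0.3864
  σ(Q2,Q4) = 0.18 × 1.40 × 1.42 = 0.3578
  σ(Q3,Q4) = 0.10 × 0.92 × 1.42 = 0.1306
σ²_T = Σσ²ᵢ + 2·Σσ_ij = 6.0328 + 2 × 1.4897 = 9.0122
α = (4/3)·(1 − 6.0328/9.0122) = 0.441

α = 0.441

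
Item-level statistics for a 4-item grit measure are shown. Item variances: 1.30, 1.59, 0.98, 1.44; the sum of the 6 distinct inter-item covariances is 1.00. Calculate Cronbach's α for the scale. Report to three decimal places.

ΣVar(i) = 1.30 + 1.59 + 0.98 + 1.44 = 5.31
Sum of distinct covariances = 1.00
σ²_total = ΣVar(i) + 2·Σcov = 5.31 + 2 × 1.00 = 7.31
α = (4/3)·(1 − 5.31/7.31) = 0.365

Cronbach's α = 0.365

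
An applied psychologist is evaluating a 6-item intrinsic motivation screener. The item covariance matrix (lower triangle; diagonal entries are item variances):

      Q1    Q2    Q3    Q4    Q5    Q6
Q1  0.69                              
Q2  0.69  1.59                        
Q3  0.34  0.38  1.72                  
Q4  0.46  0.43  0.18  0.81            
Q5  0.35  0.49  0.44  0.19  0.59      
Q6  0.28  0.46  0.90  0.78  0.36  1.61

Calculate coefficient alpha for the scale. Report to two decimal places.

sum of item variances = 0.69 + 1.59 + 1.72 + 0.81 + 0.59 + 1.61 = 7.01
Sum of the distinct covariances = 6.73
Var(T) = 7.01 + 2 × 6.73 = 20.47
α = (k/(k−1))·(1 − sum of item variances/Var(T)) = (6/5)·(1 − 7.01/20.47) = 0.79

coefficient alpha = 0.79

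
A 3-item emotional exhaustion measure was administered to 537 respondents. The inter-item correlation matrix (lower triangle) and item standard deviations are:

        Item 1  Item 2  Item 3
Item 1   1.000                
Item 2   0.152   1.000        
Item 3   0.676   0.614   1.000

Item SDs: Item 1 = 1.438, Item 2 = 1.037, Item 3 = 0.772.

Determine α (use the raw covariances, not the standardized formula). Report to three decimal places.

α = 0.660

Σσ²ᵢ = 1.438² + 1.037² + 0.772² = 3.7392
Covariances σ_ij = r_ij · s_i · s_j:
  σ(Item 1,Item 2) = 0.152 × 1.438 × 1.037 = 0.2267
  σ(Item 1,Item 3) = 0.676 × 1.438 × 0.772 = 0.7505
  σ(Item 2,Item 3) = 0.614 × 1.037 × 0.772 = 0.4915
σ²_T = Σσ²ᵢ + 2·Σσ_ij = 3.7392 + 2 × 1.4687 = 6.6766
α = (3/2)·(1 − 3.7392/6.6766) = 0.660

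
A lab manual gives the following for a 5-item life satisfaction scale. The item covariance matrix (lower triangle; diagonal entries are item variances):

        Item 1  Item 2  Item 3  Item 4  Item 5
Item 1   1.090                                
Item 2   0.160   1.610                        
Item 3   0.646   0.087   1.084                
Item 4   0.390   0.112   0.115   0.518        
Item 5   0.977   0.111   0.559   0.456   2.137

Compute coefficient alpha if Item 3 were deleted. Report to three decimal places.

Remaining items: Item 1, Item 2, Item 4, Item 5 (k = 4).
sum of item variances = 1.090 + 1.610 + 0.518 + 2.137 = 5.355
Var(T) = 5.355 + 2 × 2.206 = 9.767
α (item deleted) = (4/3)·(1 − 5.355/9.767) = 0.602

coefficient alpha = 0.602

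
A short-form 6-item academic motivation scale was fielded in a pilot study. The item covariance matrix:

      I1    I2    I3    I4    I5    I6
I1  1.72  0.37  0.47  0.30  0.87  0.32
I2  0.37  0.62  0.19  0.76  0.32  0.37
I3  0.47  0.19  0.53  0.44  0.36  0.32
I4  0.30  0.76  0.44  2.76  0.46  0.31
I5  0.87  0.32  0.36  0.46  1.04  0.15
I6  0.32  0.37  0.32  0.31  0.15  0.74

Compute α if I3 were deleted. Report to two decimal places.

α = 0.69

Remaining items: I1, I2, I4, I5, I6 (k = 5).
Σσᵢ² = 1.72 + 0.62 + 2.76 + 1.04 + 0.74 = 6.88
Var(T) = 6.88 + 2 × 4.23 = 15.34
α (item deleted) = (5/4)·(1 − 6.88/15.34) = 0.69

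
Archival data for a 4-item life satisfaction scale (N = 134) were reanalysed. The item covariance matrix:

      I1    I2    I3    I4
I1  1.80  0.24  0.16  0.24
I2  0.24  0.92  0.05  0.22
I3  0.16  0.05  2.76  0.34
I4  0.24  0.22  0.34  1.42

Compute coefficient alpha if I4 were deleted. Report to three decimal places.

α = 0.212

Remaining items: I1, I2, I3 (k = 3).
Σσᵢ² = 1.80 + 0.92 + 2.76 = 5.48
σ²_T = 5.48 + 2 × 0.45 = 6.38
α (item deleted) = (3/2)·(1 − 5.48/6.38) = 0.212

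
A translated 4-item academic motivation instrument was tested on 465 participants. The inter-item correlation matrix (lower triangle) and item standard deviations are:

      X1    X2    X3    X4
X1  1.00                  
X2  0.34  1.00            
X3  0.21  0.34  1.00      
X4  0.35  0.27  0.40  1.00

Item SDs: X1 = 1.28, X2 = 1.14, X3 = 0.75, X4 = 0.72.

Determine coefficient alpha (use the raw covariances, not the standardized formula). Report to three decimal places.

Σσ²ᵢ = 1.28² + 1.14² + 0.75² + 0.72² = 4.0189
Covariances σ_ij = r_ij · s_i · s_j:
  σ(X1,X2) = 0.34 × 1.28 × 1.14 = 0.4961
  σ(X1,X3) = 0.21 × 1.28 × 0.75 = 0.2016
  σ(X1,X4) = 0.35 × 1.28 × 0.72 = 0.3226
  σ(X2,X3) = 0.34 × 1.14 × 0.75 = 0.2907
  σ(X2,X4) = 0.27 × 1.14 × 0.72 = 0.2216
  σ(X3,X4) = 0.40 × 0.75 × 0.72 = 0.2160
σ²_T = Σσ²ᵢ + 2·Σσ_ij = 4.0189 + 2 × 1.7486 = 7.5161
α = (4/3)·(1 − 4.0189/7.5161) = 0.620

α = 0.620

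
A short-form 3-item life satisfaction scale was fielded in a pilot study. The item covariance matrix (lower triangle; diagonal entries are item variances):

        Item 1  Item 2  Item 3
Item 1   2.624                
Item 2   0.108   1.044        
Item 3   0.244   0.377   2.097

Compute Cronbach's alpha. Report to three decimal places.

Cronbach's alpha = 0.303

sum of item variances = 2.624 + 1.044 + 2.097 = 5.765
Sum of off-diagonal covariances = 0.729
Var(T) = 5.765 + 2 × 0.729 = 7.223
α = (k/(k−1))·(1 − sum of item variances/Var(T)) = (3/2)·(1 − 5.765/7.223) = 0.303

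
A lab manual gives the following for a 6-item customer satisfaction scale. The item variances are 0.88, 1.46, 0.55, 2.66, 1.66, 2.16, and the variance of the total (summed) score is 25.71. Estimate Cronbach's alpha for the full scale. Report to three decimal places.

Cronbach's alpha = 0.763

sum of item variances = 0.88 + 1.46 + 0.55 + 2.66 + 1.66 + 2.16 = 9.37
α = (k/(k−1))·(1 − sum of item variances/Var(T)) = (6/5)·(1 − 9.37/25.71) = 0.763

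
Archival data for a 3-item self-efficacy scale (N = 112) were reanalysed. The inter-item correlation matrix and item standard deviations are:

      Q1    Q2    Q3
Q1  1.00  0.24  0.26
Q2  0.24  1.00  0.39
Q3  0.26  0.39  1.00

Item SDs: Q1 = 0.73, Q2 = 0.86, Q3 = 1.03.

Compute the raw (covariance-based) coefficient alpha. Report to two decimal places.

Σσ²ᵢ = 0.73² + 0.86² + 1.03² = 2.3334
Covariances σ_ij = r_ij · s_i · s_j:
  σ(Q1,Q2) = 0.24 × 0.73 × 0.86 = 0.1507
  σ(Q1,Q3) = 0.26 × 0.73 × 1.03 = 0.1955
  σ(Q2,Q3) = 0.39 × 0.86 × 1.03 = 0.3455
σ²_T = Σσ²ᵢ + 2·Σσ_ij = 2.3334 + 2 × 0.6917 = 3.7168
α = (3/2)·(1 − 2.3334/3.7168) = 0.56

α = 0.56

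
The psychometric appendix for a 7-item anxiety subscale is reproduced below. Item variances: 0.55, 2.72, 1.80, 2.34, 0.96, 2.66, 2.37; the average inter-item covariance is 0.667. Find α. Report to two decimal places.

sum of item variances = 0.55 + 2.72 + 1.80 + 2.34 + 0.96 + 2.66 + 2.37 = 13.40
Sum of the 21 distinct covariances = 21 × 0.667 = 14.007
σ²_T = sum of item variances + 2·Σcov = 13.40 + 2 × 14.007 = 41.414
α = (7/6)·(1 − 13.40/41.414) = 0.79

α = 0.79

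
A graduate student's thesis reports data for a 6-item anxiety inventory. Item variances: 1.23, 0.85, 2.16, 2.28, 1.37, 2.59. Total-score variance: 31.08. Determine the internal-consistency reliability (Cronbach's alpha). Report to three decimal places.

α = 0.795

ΣVar(i) = 1.23 + 0.85 + 2.16 + 2.28 + 1.37 + 2.59 = 10.48
α = (k/(k−1))·(1 − ΣVar(i)/σ²_total) = (6/5)·(1 − 10.48/31.08) = 0.795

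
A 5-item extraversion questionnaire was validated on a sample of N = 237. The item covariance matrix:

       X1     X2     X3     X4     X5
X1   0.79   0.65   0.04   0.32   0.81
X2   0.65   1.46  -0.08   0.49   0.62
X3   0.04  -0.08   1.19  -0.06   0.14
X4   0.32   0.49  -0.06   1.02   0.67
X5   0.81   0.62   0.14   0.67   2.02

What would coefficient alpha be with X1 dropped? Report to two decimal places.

coefficient alpha = 0.51

Remaining items: X2, X3, X4, X5 (k = 4).
Σσᵢ² = 1.46 + 1.19 + 1.02 + 2.02 = 5.69
σ²_total = 5.69 + 2 × 1.78 = 9.25
α (item deleted) = (4/3)·(1 − 5.69/9.25) = 0.51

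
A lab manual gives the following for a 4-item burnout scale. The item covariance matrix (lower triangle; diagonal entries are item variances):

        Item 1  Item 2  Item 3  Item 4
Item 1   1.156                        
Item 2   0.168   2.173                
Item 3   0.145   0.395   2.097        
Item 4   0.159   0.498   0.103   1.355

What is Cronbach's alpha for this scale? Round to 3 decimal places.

sum of item variances = 1.156 + 2.173 + 2.097 + 1.355 = 6.781
Sum of the distinct covariances = 1.468
σ²_total = 6.781 + 2 × 1.468 = 9.717
α = (k/(k−1))·(1 − sum of item variances/σ²_total) = (4/3)·(1 − 6.781/9.717) = 0.403

Cronbach's alpha = 0.403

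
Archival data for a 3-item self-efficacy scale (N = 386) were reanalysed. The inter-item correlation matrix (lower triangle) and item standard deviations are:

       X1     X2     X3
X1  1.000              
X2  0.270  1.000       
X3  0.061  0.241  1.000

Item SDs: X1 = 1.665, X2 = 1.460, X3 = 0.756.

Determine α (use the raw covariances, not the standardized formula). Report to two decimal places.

Σσ²ᵢ = 1.665² + 1.460² + 0.756² = 5.4754
Covariances σ_ij = r_ij · s_i · s_j:
  σ(X1,X2) = 0.270 × 1.665 × 1.460 = 0.6563
  σ(X1,X3) = 0.061 × 1.665 × 0.756 = 0.0768
  σ(X2,X3) = 0.241 × 1.460 × 0.756 = 0.2660
σ²_T = Σσ²ᵢ + 2·Σσ_ij = 5.4754 + 2 × 0.9991 = 7.4736
α = (3/2)·(1 − 5.4754/7.4736) = 0.40

α = 0.40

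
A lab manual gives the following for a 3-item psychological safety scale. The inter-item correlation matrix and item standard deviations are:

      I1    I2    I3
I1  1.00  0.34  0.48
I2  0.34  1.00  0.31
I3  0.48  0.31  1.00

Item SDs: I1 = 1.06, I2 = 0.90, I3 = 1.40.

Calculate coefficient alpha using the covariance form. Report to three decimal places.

coefficient alpha = 0.635

Σσ²ᵢ = 1.06² + 0.90² + 1.40² = 3.8936
Covariances σ_ij = r_ij · s_i · s_j:
  σ(I1,I2) = 0.34 × 1.06 × 0.90 = 0.3244
  σ(I1,I3) = 0.48 × 1.06 × 1.40 = 0.7123
  σ(I2,I3) = 0.31 × 0.90 × 1.40 = 0.3906
σ²_T = Σσ²ᵢ + 2·Σσ_ij = 3.8936 + 2 × 1.4273 = 6.7482
α = (3/2)·(1 − 3.8936/6.7482) = 0.635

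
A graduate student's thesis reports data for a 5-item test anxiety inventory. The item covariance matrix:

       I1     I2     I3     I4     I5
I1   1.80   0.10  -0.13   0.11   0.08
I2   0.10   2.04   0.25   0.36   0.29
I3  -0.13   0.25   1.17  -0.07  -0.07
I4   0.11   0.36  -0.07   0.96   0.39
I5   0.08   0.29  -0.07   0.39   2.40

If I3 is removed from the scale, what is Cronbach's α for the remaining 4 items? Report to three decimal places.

α = 0.360

Remaining items: I1, I2, I4, I5 (k = 4).
Σσᵢ² = 1.80 + 2.04 + 0.96 + 2.40 = 7.20
σ²_total = 7.20 + 2 × 1.33 = 9.86
α (item deleted) = (4/3)·(1 − 7.20/9.86) = 0.360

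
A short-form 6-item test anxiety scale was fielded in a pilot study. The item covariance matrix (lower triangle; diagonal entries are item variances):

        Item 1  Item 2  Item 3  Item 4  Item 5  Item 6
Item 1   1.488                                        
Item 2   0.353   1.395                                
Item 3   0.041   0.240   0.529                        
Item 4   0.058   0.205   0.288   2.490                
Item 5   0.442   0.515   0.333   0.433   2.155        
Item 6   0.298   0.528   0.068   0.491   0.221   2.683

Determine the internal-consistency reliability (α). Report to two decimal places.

sum of item variances = 1.488 + 1.395 + 0.529 + 2.490 + 2.155 + 2.683 = 10.740
Sum of the distinct covariances = 4.514
Var(T) = 10.740 + 2 × 4.514 = 19.768
α = (k/(k−1))·(1 − sum of item variances/Var(T)) = (6/5)·(1 − 10.740/19.768) = 0.55

α = 0.55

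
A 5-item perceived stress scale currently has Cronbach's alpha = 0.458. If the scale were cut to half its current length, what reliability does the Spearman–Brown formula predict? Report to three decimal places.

Length factor m = 1/2
α' = m·α / (1 − (1−m)·α)
   = 1/2 × 0.458 / (1 − (1 − 1/2) × 0.458)
   = 0.2290 / 0.7710 = 0.297

predicted reliability = 0.297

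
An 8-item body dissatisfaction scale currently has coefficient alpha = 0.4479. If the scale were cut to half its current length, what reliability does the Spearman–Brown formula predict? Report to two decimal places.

predicted reliability = 0.29

Length factor m = 1/2
α' = m·α / (1 − (1−m)·α)
   = 1/2 × 0.4479 / (1 − (1 − 1/2) × 0.4479)
   = 0.2240 / 0.7761 = 0.29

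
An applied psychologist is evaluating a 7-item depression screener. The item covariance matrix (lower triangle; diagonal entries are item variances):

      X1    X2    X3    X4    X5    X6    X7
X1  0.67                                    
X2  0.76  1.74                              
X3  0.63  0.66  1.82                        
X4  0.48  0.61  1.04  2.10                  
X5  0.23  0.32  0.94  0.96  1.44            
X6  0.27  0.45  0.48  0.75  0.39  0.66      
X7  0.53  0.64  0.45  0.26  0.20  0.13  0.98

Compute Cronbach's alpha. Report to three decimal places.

Cronbach's alpha = 0.821

Σσ²ᵢ = 0.67 + 1.74 + 1.82 + 2.10 + 1.44 + 0.66 + 0.98 = 9.41
Sum of the distinct covariances = 11.18
σ²_T = 9.41 + 2 × 11.18 = 31.77
α = (k/(k−1))·(1 − Σσ²ᵢ/σ²_T) = (7/6)·(1 − 9.41/31.77) = 0.821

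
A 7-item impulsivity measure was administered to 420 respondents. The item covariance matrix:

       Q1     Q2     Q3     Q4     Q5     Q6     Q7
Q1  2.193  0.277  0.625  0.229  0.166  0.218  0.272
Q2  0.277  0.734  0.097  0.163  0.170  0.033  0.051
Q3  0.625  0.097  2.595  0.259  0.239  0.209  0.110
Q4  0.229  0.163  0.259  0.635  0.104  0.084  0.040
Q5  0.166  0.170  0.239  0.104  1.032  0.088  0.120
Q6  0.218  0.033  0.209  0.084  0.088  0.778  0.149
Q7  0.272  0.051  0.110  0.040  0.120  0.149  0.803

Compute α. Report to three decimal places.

α = 0.534

sum of item variances = 2.193 + 0.734 + 2.595 + 0.635 + 1.032 + 0.778 + 0.803 = 8.770
Sum of off-diagonal covariances = 3.703
σ²_T = 8.770 + 2 × 3.703 = 16.176
α = (k/(k−1))·(1 − sum of item variances/σ²_T) = (7/6)·(1 − 8.770/16.176) = 0.534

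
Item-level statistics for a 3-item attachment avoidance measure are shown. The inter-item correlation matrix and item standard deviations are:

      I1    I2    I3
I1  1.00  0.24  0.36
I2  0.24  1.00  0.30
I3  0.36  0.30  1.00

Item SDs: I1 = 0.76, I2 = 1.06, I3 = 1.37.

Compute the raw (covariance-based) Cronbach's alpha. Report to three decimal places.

α = 0.539

Σσ²ᵢ = 0.76² + 1.06² + 1.37² = 3.5781
Covariances σ_ij = r_ij · s_i · s_j:
  σ(I1,I2) = 0.24 × 0.76 × 1.06 = 0.1933
  σ(I1,I3) = 0.36 × 0.76 × 1.37 = 0.3748
  σ(I2,I3) = 0.30 × 1.06 × 1.37 = 0.4357
σ²_T = Σσ²ᵢ + 2·Σσ_ij = 3.5781 + 2 × 1.0038 = 5.5857
α = (3/2)·(1 − 3.5781/5.5857) = 0.539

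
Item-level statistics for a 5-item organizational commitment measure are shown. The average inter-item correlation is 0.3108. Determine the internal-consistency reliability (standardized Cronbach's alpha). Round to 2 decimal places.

Standardized α = k·r̄ / (1 + (k−1)·r̄) = 5 × 0.3108 / (1 + 4 × 0.3108)
  = 1.5540 / 2.2432 = 0.69

standardized Cronbach's alpha = 0.69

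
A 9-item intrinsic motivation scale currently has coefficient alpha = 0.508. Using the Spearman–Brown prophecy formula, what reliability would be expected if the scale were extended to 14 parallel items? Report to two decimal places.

Length factor m = 14/9 = 1.5556
α' = m·α / (1 + (m−1)·α)
   = 14/9 × 0.508 / (1 + (14/9 − 1) × 0.508)
   = 0.7902 / 1.2822 = 0.62

predicted reliability = 0.62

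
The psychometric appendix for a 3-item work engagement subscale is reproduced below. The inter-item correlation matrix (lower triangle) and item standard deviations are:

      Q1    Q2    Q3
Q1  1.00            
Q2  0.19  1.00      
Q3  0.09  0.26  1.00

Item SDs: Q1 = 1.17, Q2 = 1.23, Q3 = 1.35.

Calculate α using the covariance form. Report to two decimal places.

Σσ²ᵢ = 1.17² + 1.23² + 1.35² = 4.7043
Covariances σ_ij = r_ij · s_i · s_j:
  σ(Q1,Q2) = 0.19 × 1.17 × 1.23 = 0.2734
  σ(Q1,Q3) = 0.09 × 1.17 × 1.35 = 0.1422
  σ(Q2,Q3) = 0.26 × 1.23 × 1.35 = 0.4317
σ²_T = Σσ²ᵢ + 2·Σσ_ij = 4.7043 + 2 × 0.8473 = 6.3989
α = (3/2)·(1 − 4.7043/6.3989) = 0.40

α = 0.40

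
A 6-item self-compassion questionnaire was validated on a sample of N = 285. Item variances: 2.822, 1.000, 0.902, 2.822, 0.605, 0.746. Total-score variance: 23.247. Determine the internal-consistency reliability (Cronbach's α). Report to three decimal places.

sum of item variances = 2.822 + 1.000 + 0.902 + 2.822 + 0.605 + 0.746 = 8.897
α = (k/(k−1))·(1 − sum of item variances/total variance) = (6/5)·(1 − 8.897/23.247) = 0.741

Cronbach's α = 0.741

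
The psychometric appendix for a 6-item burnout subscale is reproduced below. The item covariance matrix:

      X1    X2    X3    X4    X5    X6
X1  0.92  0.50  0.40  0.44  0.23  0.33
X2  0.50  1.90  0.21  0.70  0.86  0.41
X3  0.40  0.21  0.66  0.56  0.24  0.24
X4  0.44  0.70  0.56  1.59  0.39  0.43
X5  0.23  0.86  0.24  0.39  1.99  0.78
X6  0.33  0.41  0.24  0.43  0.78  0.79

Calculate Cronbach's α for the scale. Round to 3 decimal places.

ΣVar(i) = 0.92 + 1.90 + 0.66 + 1.59 + 1.99 + 0.79 = 7.85
Sum of off-diagonal covariances = 6.72
total variance = 7.85 + 2 × 6.72 = 21.29
α = (k/(k−1))·(1 − ΣVar(i)/total variance) = (6/5)·(1 − 7.85/21.29) = 0.758

α = 0.758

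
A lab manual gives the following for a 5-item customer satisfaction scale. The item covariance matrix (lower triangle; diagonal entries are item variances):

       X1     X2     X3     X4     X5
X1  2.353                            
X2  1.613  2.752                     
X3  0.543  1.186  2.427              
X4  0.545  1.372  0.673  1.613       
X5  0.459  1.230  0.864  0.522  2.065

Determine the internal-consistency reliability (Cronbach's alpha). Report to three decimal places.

α = 0.771

sum of item variances = 2.353 + 2.752 + 2.427 + 1.613 + 2.065 = 11.210
Σ_{i<j} σ_ij = 9.007
total variance = 11.210 + 2 × 9.007 = 29.224
α = (k/(k−1))·(1 − sum of item variances/total variance) = (5/4)·(1 − 11.210/29.224) = 0.771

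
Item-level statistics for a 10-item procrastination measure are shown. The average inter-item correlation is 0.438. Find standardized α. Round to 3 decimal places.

Standardized α = k·r̄ / (1 + (k−1)·r̄) = 10 × 0.438 / (1 + 9 × 0.438)
  = 4.3800 / 4.9420 = 0.886

α = 0.886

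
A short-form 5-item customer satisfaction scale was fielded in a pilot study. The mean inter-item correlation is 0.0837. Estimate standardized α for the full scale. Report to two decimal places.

α = 0.31

Standardized α = k·r̄ / (1 + (k−1)·r̄) = 5 × 0.0837 / (1 + 4 × 0.0837)
  = 0.4185 / 1.3348 = 0.31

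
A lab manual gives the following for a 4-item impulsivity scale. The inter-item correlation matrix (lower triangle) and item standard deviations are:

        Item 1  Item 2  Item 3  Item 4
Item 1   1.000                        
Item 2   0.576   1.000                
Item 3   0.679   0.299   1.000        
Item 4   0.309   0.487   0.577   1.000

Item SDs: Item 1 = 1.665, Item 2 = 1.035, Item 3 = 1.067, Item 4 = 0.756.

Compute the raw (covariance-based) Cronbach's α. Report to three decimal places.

Σσ²ᵢ = 1.665² + 1.035² + 1.067² + 0.756² = 5.5535
Covariances σ_ij = r_ij · s_i · s_j:
  σ(Item 1,Item 2) = 0.576 × 1.665 × 1.035 = 0.9926
  σ(Item 1,Item 3) = 0.679 × 1.665 × 1.067 = 1.2063
  σ(Item 1,Item 4) = 0.309 × 1.665 × 0.756 = 0.3890
  σ(Item 2,Item 3) = 0.299 × 1.035 × 1.067 = 0.3302
  σ(Item 2,Item 4) = 0.487 × 1.035 × 0.756 = 0.3811
  σ(Item 3,Item 4) = 0.577 × 1.067 × 0.756 = 0.4654
σ²_T = Σσ²ᵢ + 2·Σσ_ij = 5.5535 + 2 × 3.7646 = 13.0827
α = (4/3)·(1 − 5.5535/13.0827) = 0.767

Cronbach's α = 0.767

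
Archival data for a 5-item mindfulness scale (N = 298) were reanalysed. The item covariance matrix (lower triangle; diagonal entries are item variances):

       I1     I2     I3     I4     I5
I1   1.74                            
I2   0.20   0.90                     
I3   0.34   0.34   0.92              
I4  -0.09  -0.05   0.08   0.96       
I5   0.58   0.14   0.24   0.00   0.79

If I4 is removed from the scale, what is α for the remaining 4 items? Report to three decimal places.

α = 0.611

Remaining items: I1, I2, I3, I5 (k = 4).
sum of item variances = 1.74 + 0.90 + 0.92 + 0.79 = 4.35
σ²_total = 4.35 + 2 × 1.84 = 8.03
α (item deleted) = (4/3)·(1 − 4.35/8.03) = 0.611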